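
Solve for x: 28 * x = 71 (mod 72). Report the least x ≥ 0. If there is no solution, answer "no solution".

gcd(28, 72):
72 = 2·28 + 16
28 = 1·16 + 12
16 = 1·12 + 4
12 = 3·4 + 0
gcd = 4, but 4 ∤ 71, so the congruence has no solution.

no solution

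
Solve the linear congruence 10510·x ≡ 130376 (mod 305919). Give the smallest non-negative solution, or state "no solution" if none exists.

203939

First find gcd(10510, 305919):
305919 = 29·10510 + 1129
10510 = 9·1129 + 349
1129 = 3·349 + 82
349 = 4·82 + 21
82 = 3·21 + 19
21 = 1·19 + 2
19 = 9·2 + 1
2 = 2·1 + 0
gcd = 1, so a unique solution mod 305919 exists.
Back-substitute for the Bézout coefficients:
1 = 19 − 9·2
1 = −9·21 + 10·19
1 = 10·82 − 39·21
1 = −39·349 + 166·82
1 = 166·1129 − 537·349
1 = −537·10510 + 4999·1129
1 = 4999·305919 − 145508·10510
So 10510·(-145508) ≡ 1 (mod 305919), giving 10510⁻¹ ≡ 160411.
x ≡ 10510⁻¹·130376 ≡ 160411·130376 ≡ 203939 (mod 305919).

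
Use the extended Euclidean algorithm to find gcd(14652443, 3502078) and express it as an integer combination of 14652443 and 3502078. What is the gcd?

1

Repeated division:
14652443 = 4·3502078 + 644131
3502078 = 5·644131 + 281423
644131 = 2·281423 + 81285
281423 = 3·81285 + 37568
81285 = 2·37568 + 6149
37568 = 6·6149 + 674
6149 = 9·674 + 83
674 = 8·83 + 10
83 = 8·10 + 3
10 = 3·3 + 1
3 = 3·1 + 0
gcd(14652443, 3502078) = 1.
Working backward:
1 = 10 − 3·3
1 = −3·83 + 25·10
1 = 25·674 − 203·83
1 = −203·6149 + 1852·674
1 = 1852·37568 − 11315·6149
1 = −11315·81285 + 24482·37568
1 = 24482·281423 − 84761·81285
1 = −84761·644131 + 194004·281423
1 = 194004·3502078 − 1054781·644131
1 = −1054781·14652443 + 4413128·3502078
So 1 = (-1054781)·14652443 + (4413128)·3502078.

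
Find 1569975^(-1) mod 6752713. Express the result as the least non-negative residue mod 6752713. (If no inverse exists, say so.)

Euclidean algorithm on 6752713, 1569975:
6752713 = 4·1569975 + 472813
1569975 = 3·472813 + 151536
472813 = 3·151536 + 18205
151536 = 8·18205 + 5896
18205 = 3·5896 + 517
5896 = 11·517 + 209
517 = 2·209 + 99
209 = 2·99 + 11
99 = 9·11 + 0
The gcd is 11, not 1, hence no inverse exists.

no inverse exists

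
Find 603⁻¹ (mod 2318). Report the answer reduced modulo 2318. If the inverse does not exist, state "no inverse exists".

Run Euclid on (2318, 603):
2318 = 3×603 + 509
603 = 1×509 + 94
509 = 5×94 + 39
94 = 2×39 + 16
39 = 2×16 + 7
16 = 2×7 + 2
7 = 3×2 + 1
2 = 2×1 + 0
Since gcd(603, 2318) = 1, back-substitute to write 1 as a combination:
1 = 7 − 3·2
1 = −3·16 + 7·7
1 = 7·39 − 17·16
1 = −17·94 + 41·39
1 = 41·509 − 222·94
1 = −222·603 + 263·509
1 = 263·2318 − 1011·603
So 603·(-1011) ≡ 1 (mod 2318), and -1011 ≡ 1307 (mod 2318).

1307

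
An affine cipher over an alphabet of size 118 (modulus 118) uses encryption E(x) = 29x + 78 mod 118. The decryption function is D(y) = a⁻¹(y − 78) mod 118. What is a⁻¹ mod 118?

Run Euclid on (118, 29):
118 = 4*29 + 2
29 = 14*2 + 1
2 = 2*1 + 0
gcd = 1, so the inverse exists. Back-substitute:
1 = 29 − 14·2
1 = −14·118 + 57·29
So 29·57 ≡ 1 (mod 118).

57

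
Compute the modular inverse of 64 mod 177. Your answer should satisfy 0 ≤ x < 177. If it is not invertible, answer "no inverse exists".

130

gcd(177, 64) by repeated division:
177 = 2·64 + 49
64 = 1·49 + 15
49 = 3·15 + 4
15 = 3·4 + 3
4 = 1·3 + 1
3 = 3·1 + 0
gcd = 1, so the inverse exists. Back-substitute:
1 = 4 − 3
1 = −15 + 4·4
1 = 4·49 − 13·15
1 = −13·64 + 17·49
1 = 17·177 − 47·64
So 64·(-47) ≡ 1 (mod 177), and -47 ≡ 130 (mod 177).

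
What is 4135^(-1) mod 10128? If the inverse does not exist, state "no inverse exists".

gcd(10128, 4135) by repeated division:
10128 = 2*4135 + 1858
4135 = 2*1858 + 419
1858 = 4*419 + 182
419 = 2*182 + 55
182 = 3*55 + 17
55 = 3*17 + 4
17 = 4*4 + 1
4 = 4*1 + 0
Since gcd(4135, 10128) = 1, back-substitute to write 1 as a combination:
1 = 17 − 4·4
1 = −4·55 + 13·17
1 = 13·182 − 43·55
1 = −43·419 + 99·182
1 = 99·1858 − 439·419
1 = −439·4135 + 977·1858
1 = 977·10128 − 2393·4135
Hence 4135⁻¹ ≡ -2393 ≡ 7735 (mod 10128).

7735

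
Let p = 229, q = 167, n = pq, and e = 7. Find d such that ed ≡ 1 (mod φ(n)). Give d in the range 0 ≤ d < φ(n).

5407

φ(n) = (p−1)(q−1) = 228·166 = 37848.
Need d with 7·d ≡ 1 (mod 37848). Apply the extended Euclidean algorithm:
37848 = 5406*7 + 6
7 = 1*6 + 1
6 = 6*1 + 0
Back-substitute:
1 = 7 − 6
1 = −37848 + 5407·7
So 7·5407 ≡ 1 (mod 37848), hence d = 5407.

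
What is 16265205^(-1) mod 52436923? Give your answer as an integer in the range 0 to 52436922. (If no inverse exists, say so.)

Compute gcd(16265205, 52436923):
52436923 = 3·16265205 + 3641308
16265205 = 4·3641308 + 1699973
3641308 = 2·1699973 + 241362
1699973 = 7·241362 + 10439
241362 = 23·10439 + 1265
10439 = 8·1265 + 319
1265 = 3·319 + 308
319 = 1·308 + 11
308 = 28·11 + 0
gcd(16265205, 52436923) = 11 ≠ 1, so 16265205 has no multiplicative inverse modulo 52436923.

no inverse exists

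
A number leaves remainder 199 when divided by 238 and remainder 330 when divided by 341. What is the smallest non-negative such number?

71599

Write x = 199 + 238·k. Then 238·k ≡ 330 − 199 ≡ 131 (mod 341).
Need 238⁻¹ mod 341. Extended Euclid on (341, 238):
341 = 1×238 + 103
238 = 2×103 + 32
103 = 3×32 + 7
32 = 4×7 + 4
7 = 1×4 + 3
4 = 1×3 + 1
3 = 3×1 + 0
Back-substitute:
1 = 4 − 3
1 = −7 + 2·4
1 = 2·32 − 9·7
1 = −9·103 + 29·32
1 = 29·238 − 67·103
1 = −67·341 + 96·238
238⁻¹ ≡ 96 (mod 341), so k ≡ 96·131 ≡ 300 (mod 341).
x = 199 + 238·300 = 71599.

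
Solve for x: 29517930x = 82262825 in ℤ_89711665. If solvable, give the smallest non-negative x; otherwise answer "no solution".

3123376

First find gcd(29517930, 89711665):
89711665 = 3·29517930 + 1157875
29517930 = 25·1157875 + 571055
1157875 = 2·571055 + 15765
571055 = 36·15765 + 3515
15765 = 4·3515 + 1705
3515 = 2·1705 + 105
1705 = 16·105 + 25
105 = 4·25 + 5
25 = 5·5 + 0
gcd = 5 and 5 | 82262825, so solutions exist. Divide through by 5: 5903586x ≡ 16452565 (mod 17942333).
Now find 5903586⁻¹ mod 17942333:
17942333 = 3·5903586 + 231575
5903586 = 25·231575 + 114211
231575 = 2·114211 + 3153
114211 = 36·3153 + 703
3153 = 4·703 + 341
703 = 2·341 + 21
341 = 16·21 + 5
21 = 4·5 + 1
5 = 5·1 + 0
Back-substitute:
1 = 21 − 4·5
1 = −4·341 + 65·21
1 = 65·703 − 134·341
1 = −134·3153 + 601·703
1 = 601·114211 − 21770·3153
1 = −21770·231575 + 44141·114211
1 = 44141·5903586 − 1125295·231575
1 = −1125295·17942333 + 3420026·5903586
So 5903586⁻¹ ≡ 3420026 (mod 17942333).
Then x ≡ 3420026·16452565 ≡ 3123376 (mod 17942333); the smallest non-negative solution is x = 3123376.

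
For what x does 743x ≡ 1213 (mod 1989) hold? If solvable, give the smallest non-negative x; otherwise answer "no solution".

First find gcd(743, 1989):
1989 = 2×743 + 503
743 = 1×503 + 240
503 = 2×240 + 23
240 = 10×23 + 10
23 = 2×10 + 3
10 = 3×3 + 1
3 = 3×1 + 0
gcd = 1, so a unique solution mod 1989 exists.
Back-substitute for the Bézout coefficients:
1 = 10 − 3·3
1 = −3·23 + 7·10
1 = 7·240 − 73·23
1 = −73·503 + 153·240
1 = 153·743 − 226·503
1 = −226·1989 + 605·743
So 743·(605) ≡ 1 (mod 1989), giving 743⁻¹ ≡ 605.
x ≡ 743⁻¹·1213 ≡ 605·1213 ≡ 1913 (mod 1989).

1913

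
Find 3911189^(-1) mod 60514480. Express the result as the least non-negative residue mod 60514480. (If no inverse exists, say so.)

Run Euclid on (60514480, 3911189):
60514480 = 15·3911189 + 1846645
3911189 = 2·1846645 + 217899
1846645 = 8·217899 + 103453
217899 = 2·103453 + 10993
103453 = 9·10993 + 4516
10993 = 2·4516 + 1961
4516 = 2·1961 + 594
1961 = 3·594 + 179
594 = 3·179 + 57
179 = 3·57 + 8
57 = 7·8 + 1
8 = 8·1 + 0
The gcd is 1. Working backward:
1 = 57 − 7·8
1 = −7·179 + 22·57
1 = 22·594 − 73·179
1 = −73·1961 + 241·594
1 = 241·4516 − 555·1961
1 = −555·10993 + 1351·4516
1 = 1351·103453 − 12714·10993
1 = −12714·217899 + 26779·103453
1 = 26779·1846645 − 226946·217899
1 = −226946·3911189 + 480671·1846645
1 = 480671·60514480 − 7437011·3911189
So 3911189·(-7437011) ≡ 1 (mod 60514480), and -7437011 ≡ 53077469 (mod 60514480).

53077469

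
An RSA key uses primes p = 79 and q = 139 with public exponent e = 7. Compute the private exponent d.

φ(n) = (p−1)(q−1) = 78·138 = 10764.
Need d with 7·d ≡ 1 (mod 10764). Apply the extended Euclidean algorithm:
10764 = 1537×7 + 5
7 = 1×5 + 2
5 = 2×2 + 1
2 = 2×1 + 0
Back-substitute:
1 = 5 − 2·2
1 = −2·7 + 3·5
1 = 3·10764 − 4613·7
So 7·(-4613) ≡ 1 (mod 10764), hence d ≡ -4613 ≡ 6151 (mod 10764).

6151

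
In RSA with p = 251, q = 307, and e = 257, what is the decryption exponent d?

893

φ(n) = (p−1)(q−1) = 250·306 = 76500.
Need d with 257·d ≡ 1 (mod 76500). Apply the extended Euclidean algorithm:
76500 = 297·257 + 171
257 = 1·171 + 86
171 = 1·86 + 85
86 = 1·85 + 1
85 = 85·1 + 0
Back-substitute:
1 = 86 − 85
1 = −171 + 2·86
1 = 2·257 − 3·171
1 = −3·76500 + 893·257
So 257·893 ≡ 1 (mod 76500), hence d = 893.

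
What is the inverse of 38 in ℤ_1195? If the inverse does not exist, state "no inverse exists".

Run Euclid on (1195, 38):
1195 = 31·38 + 17
38 = 2·17 + 4
17 = 4·4 + 1
4 = 4·1 + 0
gcd = 1, so the inverse exists. Back-substitute:
1 = 17 − 4·4
1 = −4·38 + 9·17
1 = 9·1195 − 283·38
So 38·(-283) ≡ 1 (mod 1195), and -283 ≡ 912 (mod 1195).

912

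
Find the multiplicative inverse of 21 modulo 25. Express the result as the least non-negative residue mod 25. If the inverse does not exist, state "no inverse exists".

gcd(25, 21) by repeated division:
25 = 1·21 + 4
21 = 5·4 + 1
4 = 4·1 + 0
gcd = 1, so the inverse exists. Back-substitute:
1 = 21 − 5·4
1 = −5·25 + 6·21
So 21·6 ≡ 1 (mod 25).

6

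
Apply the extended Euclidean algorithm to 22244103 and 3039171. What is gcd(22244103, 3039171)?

Repeated division:
22244103 = 7·3039171 + 969906
3039171 = 3·969906 + 129453
969906 = 7·129453 + 63735
129453 = 2·63735 + 1983
63735 = 32·1983 + 279
1983 = 7·279 + 30
279 = 9·30 + 9
30 = 3·9 + 3
9 = 3·3 + 0
gcd(22244103, 3039171) = 3.
Back-substituting:
3 = 30 − 3·9
3 = −3·279 + 28·30
3 = 28·1983 − 199·279
3 = −199·63735 + 6396·1983
3 = 6396·129453 − 12991·63735
3 = −12991·969906 + 97333·129453
3 = 97333·3039171 − 304990·969906
3 = −304990·22244103 + 2232263·3039171
So 3 = (-304990)·22244103 + (2232263)·3039171.

3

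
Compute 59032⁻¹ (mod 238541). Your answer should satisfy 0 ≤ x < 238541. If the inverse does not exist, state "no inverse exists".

26197

Extended Euclidean algorithm:
238541 = 4*59032 + 2413
59032 = 24*2413 + 1120
2413 = 2*1120 + 173
1120 = 6*173 + 82
173 = 2*82 + 9
82 = 9*9 + 1
9 = 9*1 + 0
gcd = 1, so the inverse exists. Back-substitute:
1 = 82 − 9·9
1 = −9·173 + 19·82
1 = 19·1120 − 123·173
1 = −123·2413 + 265·1120
1 = 265·59032 − 6483·2413
1 = −6483·238541 + 26197·59032
So 59032·26197 ≡ 1 (mod 238541).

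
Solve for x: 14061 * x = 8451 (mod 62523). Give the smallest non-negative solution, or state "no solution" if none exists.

7164

First find gcd(14061, 62523):
62523 = 4*14061 + 6279
14061 = 2*6279 + 1503
6279 = 4*1503 + 267
1503 = 5*267 + 168
267 = 1*168 + 99
168 = 1*99 + 69
99 = 1*69 + 30
69 = 2*30 + 9
30 = 3*9 + 3
9 = 3*3 + 0
gcd = 3 and 3 | 8451, so solutions exist. Divide through by 3: 4687x ≡ 2817 (mod 20841).
Now find 4687⁻¹ mod 20841:
20841 = 4×4687 + 2093
4687 = 2×2093 + 501
2093 = 4×501 + 89
501 = 5×89 + 56
89 = 1×56 + 33
56 = 1×33 + 23
33 = 1×23 + 10
23 = 2×10 + 3
10 = 3×3 + 1
3 = 3×1 + 0
Back-substitute:
1 = 10 − 3·3
1 = −3·23 + 7·10
1 = 7·33 − 10·23
1 = −10·56 + 17·33
1 = 17·89 − 27·56
1 = −27·501 + 152·89
1 = 152·2093 − 635·501
1 = −635·4687 + 1422·2093
1 = 1422·20841 − 6323·4687
So 4687·(-6323) ≡ 1 (mod 20841), i.e. 4687⁻¹ ≡ 14518.
Then x ≡ 14518·2817 ≡ 7164 (mod 20841); the smallest non-negative solution is x = 7164.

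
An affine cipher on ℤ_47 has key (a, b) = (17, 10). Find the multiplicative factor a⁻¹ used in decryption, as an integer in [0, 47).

Extended Euclidean algorithm:
47 = 2*17 + 13
17 = 1*13 + 4
13 = 3*4 + 1
4 = 4*1 + 0
gcd = 1, so the inverse exists. Back-substitute:
1 = 13 − 3·4
1 = −3·17 + 4·13
1 = 4·47 − 11·17
Hence 17⁻¹ ≡ -11 ≡ 36 (mod 47).

36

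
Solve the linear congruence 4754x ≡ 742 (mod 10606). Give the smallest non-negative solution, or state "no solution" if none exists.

2626

First find gcd(4754, 10606):
10606 = 2*4754 + 1098
4754 = 4*1098 + 362
1098 = 3*362 + 12
362 = 30*12 + 2
12 = 6*2 + 0
gcd = 2 and 2 | 742, so solutions exist. Divide through by 2: 2377x ≡ 371 (mod 5303).
Now find 2377⁻¹ mod 5303:
5303 = 2*2377 + 549
2377 = 4*549 + 181
549 = 3*181 + 6
181 = 30*6 + 1
6 = 6*1 + 0
Back-substitute:
1 = 181 − 30·6
1 = −30·549 + 91·181
1 = 91·2377 − 394·549
1 = −394·5303 + 879·2377
So 2377⁻¹ ≡ 879 (mod 5303).
Then x ≡ 879·371 ≡ 2626 (mod 5303); the smallest non-negative solution is x = 2626.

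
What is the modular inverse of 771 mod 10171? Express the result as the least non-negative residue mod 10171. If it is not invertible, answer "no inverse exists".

2955

Run Euclid on (10171, 771):
10171 = 13×771 + 148
771 = 5×148 + 31
148 = 4×31 + 24
31 = 1×24 + 7
24 = 3×7 + 3
7 = 2×3 + 1
3 = 3×1 + 0
The gcd is 1. Working backward:
1 = 7 − 2·3
1 = −2·24 + 7·7
1 = 7·31 − 9·24
1 = −9·148 + 43·31
1 = 43·771 − 224·148
1 = −224·10171 + 2955·771
So 771·2955 ≡ 1 (mod 10171).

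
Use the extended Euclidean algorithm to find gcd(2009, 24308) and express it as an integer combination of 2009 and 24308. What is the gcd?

1

Euclidean algorithm:
24308 = 12×2009 + 200
2009 = 10×200 + 9
200 = 22×9 + 2
9 = 4×2 + 1
2 = 2×1 + 0
gcd(2009, 24308) = 1.
Back-substituting:
1 = 9 − 4·2
1 = −4·200 + 89·9
1 = 89·2009 − 894·200
1 = −894·24308 + 10817·2009
So 1 = (-894)·24308 + (10817)·2009.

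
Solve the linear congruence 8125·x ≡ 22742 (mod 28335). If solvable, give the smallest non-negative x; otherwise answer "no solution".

no solution

gcd(8125, 28335):
28335 = 3·8125 + 3960
8125 = 2·3960 + 205
3960 = 19·205 + 65
205 = 3·65 + 10
65 = 6·10 + 5
10 = 2·5 + 0
gcd = 5, but 5 ∤ 22742, so the congruence has no solution.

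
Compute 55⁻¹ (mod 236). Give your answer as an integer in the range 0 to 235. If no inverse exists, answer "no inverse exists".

103

Apply the Euclidean algorithm to 236 and 55:
236 = 4×55 + 16
55 = 3×16 + 7
16 = 2×7 + 2
7 = 3×2 + 1
2 = 2×1 + 0
gcd = 1, so the inverse exists. Back-substitute:
1 = 7 − 3·2
1 = −3·16 + 7·7
1 = 7·55 − 24·16
1 = −24·236 + 103·55
So 55·103 ≡ 1 (mod 236).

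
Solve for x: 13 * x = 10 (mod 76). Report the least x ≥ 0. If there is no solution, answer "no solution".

First find gcd(13, 76):
76 = 5·13 + 11
13 = 1·11 + 2
11 = 5·2 + 1
2 = 2·1 + 0
gcd = 1, so a unique solution mod 76 exists.
Back-substitute for the Bézout coefficients:
1 = 11 − 5·2
1 = −5·13 + 6·11
1 = 6·76 − 35·13
So 13·(-35) ≡ 1 (mod 76), giving 13⁻¹ ≡ 41.
x ≡ 13⁻¹·10 ≡ 41·10 ≡ 30 (mod 76).

30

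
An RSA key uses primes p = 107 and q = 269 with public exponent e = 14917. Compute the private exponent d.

φ(n) = (p−1)(q−1) = 106·268 = 28408.
Need d with 14917·d ≡ 1 (mod 28408). Apply the extended Euclidean algorithm:
28408 = 1×14917 + 13491
14917 = 1×13491 + 1426
13491 = 9×1426 + 657
1426 = 2×657 + 112
657 = 5×112 + 97
112 = 1×97 + 15
97 = 6×15 + 7
15 = 2×7 + 1
7 = 7×1 + 0
Back-substitute:
1 = 15 − 2·7
1 = −2·97 + 13·15
1 = 13·112 − 15·97
1 = −15·657 + 88·112
1 = 88·1426 − 191·657
1 = −191·13491 + 1807·1426
1 = 1807·14917 − 1998·13491
1 = −1998·28408 + 3805·14917
So 14917·3805 ≡ 1 (mod 28408), hence d = 3805.

3805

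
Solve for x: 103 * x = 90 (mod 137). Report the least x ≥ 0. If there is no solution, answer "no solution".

86

First find gcd(103, 137):
137 = 1*103 + 34
103 = 3*34 + 1
34 = 34*1 + 0
gcd = 1, so a unique solution mod 137 exists.
Back-substitute for the Bézout coefficients:
1 = 103 − 3·34
1 = −3·137 + 4·103
So 103·(4) ≡ 1 (mod 137), giving 103⁻¹ ≡ 4.
x ≡ 103⁻¹·90 ≡ 4·90 ≡ 86 (mod 137).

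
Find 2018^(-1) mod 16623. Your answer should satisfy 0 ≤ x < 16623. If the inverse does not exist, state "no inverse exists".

Extended Euclidean algorithm:
16623 = 8·2018 + 479
2018 = 4·479 + 102
479 = 4·102 + 71
102 = 1·71 + 31
71 = 2·31 + 9
31 = 3·9 + 4
9 = 2·4 + 1
4 = 4·1 + 0
Since gcd(2018, 16623) = 1, back-substitute to write 1 as a combination:
1 = 9 − 2·4
1 = −2·31 + 7·9
1 = 7·71 − 16·31
1 = −16·102 + 23·71
1 = 23·479 − 108·102
1 = −108·2018 + 455·479
1 = 455·16623 − 3748·2018
Hence 2018⁻¹ ≡ -3748 ≡ 12875 (mod 16623).

12875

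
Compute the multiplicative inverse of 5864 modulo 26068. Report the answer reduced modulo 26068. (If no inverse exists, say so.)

Compute gcd(5864, 26068):
26068 = 4×5864 + 2612
5864 = 2×2612 + 640
2612 = 4×640 + 52
640 = 12×52 + 16
52 = 3×16 + 4
16 = 4×4 + 0
The gcd is 4, not 1, hence no inverse exists.

no inverse exists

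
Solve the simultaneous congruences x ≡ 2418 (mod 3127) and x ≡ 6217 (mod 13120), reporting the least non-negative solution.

Write x = 2418 + 3127·k. Then 3127·k ≡ 6217 − 2418 ≡ 3799 (mod 13120).
Need 3127⁻¹ mod 13120. Extended Euclid on (13120, 3127):
13120 = 4×3127 + 612
3127 = 5×612 + 67
612 = 9×67 + 9
67 = 7×9 + 4
9 = 2×4 + 1
4 = 4×1 + 0
Back-substitute:
1 = 9 − 2·4
1 = −2·67 + 15·9
1 = 15·612 − 137·67
1 = −137·3127 + 700·612
1 = 700·13120 − 2937·3127
3127⁻¹ ≡ 10183 (mod 13120), so k ≡ 10183·3799 ≡ 7457 (mod 13120).
x = 2418 + 3127·7457 = 23320457.

23320457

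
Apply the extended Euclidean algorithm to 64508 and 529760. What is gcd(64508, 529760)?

Euclidean algorithm:
529760 = 8×64508 + 13696
64508 = 4×13696 + 9724
13696 = 1×9724 + 3972
9724 = 2×3972 + 1780
3972 = 2×1780 + 412
1780 = 4×412 + 132
412 = 3×132 + 16
132 = 8×16 + 4
16 = 4×4 + 0
gcd(64508, 529760) = 4.
Working backward:
4 = 132 − 8·16
4 = −8·412 + 25·132
4 = 25·1780 − 108·412
4 = −108·3972 + 241·1780
4 = 241·9724 − 590·3972
4 = −590·13696 + 831·9724
4 = 831·64508 − 3914·13696
4 = −3914·529760 + 32143·64508
So 4 = (-3914)·529760 + (32143)·64508.

4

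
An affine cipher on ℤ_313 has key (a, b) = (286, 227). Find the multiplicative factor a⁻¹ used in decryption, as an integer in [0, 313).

Apply the Euclidean algorithm to 313 and 286:
313 = 1×286 + 27
286 = 10×27 + 16
27 = 1×16 + 11
16 = 1×11 + 5
11 = 2×5 + 1
5 = 5×1 + 0
Since gcd(286, 313) = 1, back-substitute to write 1 as a combination:
1 = 11 − 2·5
1 = −2·16 + 3·11
1 = 3·27 − 5·16
1 = −5·286 + 53·27
1 = 53·313 − 58·286
Thus 286·(-58) ≡ 1 (mod 313); reducing, -58 mod 313 = 255.

255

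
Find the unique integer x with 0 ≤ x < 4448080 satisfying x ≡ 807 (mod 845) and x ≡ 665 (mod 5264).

279657

Write x = 807 + 845·k. Then 845·k ≡ 665 − 807 ≡ 5122 (mod 5264).
Need 845⁻¹ mod 5264. Extended Euclid on (5264, 845):
5264 = 6×845 + 194
845 = 4×194 + 69
194 = 2×69 + 56
69 = 1×56 + 13
56 = 4×13 + 4
13 = 3×4 + 1
4 = 4×1 + 0
Back-substitute:
1 = 13 − 3·4
1 = −3·56 + 13·13
1 = 13·69 − 16·56
1 = −16·194 + 45·69
1 = 45·845 − 196·194
1 = −196·5264 + 1221·845
845⁻¹ ≡ 1221 (mod 5264), so k ≡ 1221·5122 ≡ 330 (mod 5264).
x = 807 + 845·330 = 279657.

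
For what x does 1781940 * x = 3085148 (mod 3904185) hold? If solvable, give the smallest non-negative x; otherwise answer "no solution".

gcd(1781940, 3904185):
3904185 = 2·1781940 + 340305
1781940 = 5·340305 + 80415
340305 = 4·80415 + 18645
80415 = 4·18645 + 5835
18645 = 3·5835 + 1140
5835 = 5·1140 + 135
1140 = 8·135 + 60
135 = 2·60 + 15
60 = 4·15 + 0
gcd = 15, but 15 ∤ 3085148, so the congruence has no solution.

no solution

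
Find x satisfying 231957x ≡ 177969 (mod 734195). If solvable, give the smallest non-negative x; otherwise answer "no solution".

45447

First find gcd(231957, 734195):
734195 = 3·231957 + 38324
231957 = 6·38324 + 2013
38324 = 19·2013 + 77
2013 = 26·77 + 11
77 = 7·11 + 0
gcd = 11 and 11 | 177969, so solutions exist. Divide through by 11: 21087x ≡ 16179 (mod 66745).
Now find 21087⁻¹ mod 66745:
66745 = 3·21087 + 3484
21087 = 6·3484 + 183
3484 = 19·183 + 7
183 = 26·7 + 1
7 = 7·1 + 0
Back-substitute:
1 = 183 − 26·7
1 = −26·3484 + 495·183
1 = 495·21087 − 2996·3484
1 = −2996·66745 + 9483·21087
So 21087⁻¹ ≡ 9483 (mod 66745).
Then x ≡ 9483·16179 ≡ 45447 (mod 66745); the smallest non-negative solution is x = 45447.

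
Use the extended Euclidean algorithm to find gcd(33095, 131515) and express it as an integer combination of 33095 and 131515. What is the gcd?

Repeated division:
131515 = 3×33095 + 32230
33095 = 1×32230 + 865
32230 = 37×865 + 225
865 = 3×225 + 190
225 = 1×190 + 35
190 = 5×35 + 15
35 = 2×15 + 5
15 = 3×5 + 0
gcd(33095, 131515) = 5.
Back-substituting:
5 = 35 − 2·15
5 = −2·190 + 11·35
5 = 11·225 − 13·190
5 = −13·865 + 50·225
5 = 50·32230 − 1863·865
5 = −1863·33095 + 1913·32230
5 = 1913·131515 − 7602·33095
So 5 = (1913)·131515 + (-7602)·33095.

5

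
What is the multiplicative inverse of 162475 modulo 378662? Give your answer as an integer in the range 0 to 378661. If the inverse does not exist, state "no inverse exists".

326345

Apply the Euclidean algorithm to 378662 and 162475:
378662 = 2·162475 + 53712
162475 = 3·53712 + 1339
53712 = 40·1339 + 152
1339 = 8·152 + 123
152 = 1·123 + 29
123 = 4·29 + 7
29 = 4·7 + 1
7 = 7·1 + 0
gcd = 1, so the inverse exists. Back-substitute:
1 = 29 − 4·7
1 = −4·123 + 17·29
1 = 17·152 − 21·123
1 = −21·1339 + 185·152
1 = 185·53712 − 7421·1339
1 = −7421·162475 + 22448·53712
1 = 22448·378662 − 52317·162475
So 162475·(-52317) ≡ 1 (mod 378662), and -52317 ≡ 326345 (mod 378662).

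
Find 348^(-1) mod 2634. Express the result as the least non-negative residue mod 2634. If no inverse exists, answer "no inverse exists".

no inverse exists

Compute gcd(348, 2634):
2634 = 7*348 + 198
348 = 1*198 + 150
198 = 1*150 + 48
150 = 3*48 + 6
48 = 8*6 + 0
The gcd is 6, not 1, hence no inverse exists.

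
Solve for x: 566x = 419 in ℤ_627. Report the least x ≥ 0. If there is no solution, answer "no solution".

First find gcd(566, 627):
627 = 1·566 + 61
566 = 9·61 + 17
61 = 3·17 + 10
17 = 1·10 + 7
10 = 1·7 + 3
7 = 2·3 + 1
3 = 3·1 + 0
gcd = 1, so a unique solution mod 627 exists.
Back-substitute for the Bézout coefficients:
1 = 7 − 2·3
1 = −2·10 + 3·7
1 = 3·17 − 5·10
1 = −5·61 + 18·17
1 = 18·566 − 167·61
1 = −167·627 + 185·566
So 566·(185) ≡ 1 (mod 627), giving 566⁻¹ ≡ 185.
x ≡ 566⁻¹·419 ≡ 185·419 ≡ 394 (mod 627).

394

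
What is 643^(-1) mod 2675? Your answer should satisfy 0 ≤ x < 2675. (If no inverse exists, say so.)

857

Apply the Euclidean algorithm to 2675 and 643:
2675 = 4*643 + 103
643 = 6*103 + 25
103 = 4*25 + 3
25 = 8*3 + 1
3 = 3*1 + 0
The gcd is 1. Working backward:
1 = 25 − 8·3
1 = −8·103 + 33·25
1 = 33·643 − 206·103
1 = −206·2675 + 857·643
So 643·857 ≡ 1 (mod 2675).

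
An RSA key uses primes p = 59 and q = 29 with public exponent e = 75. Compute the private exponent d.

φ(n) = (p−1)(q−1) = 58·28 = 1624.
Need d with 75·d ≡ 1 (mod 1624). Apply the extended Euclidean algorithm:
1624 = 21×75 + 49
75 = 1×49 + 26
49 = 1×26 + 23
26 = 1×23 + 3
23 = 7×3 + 2
3 = 1×2 + 1
2 = 2×1 + 0
Back-substitute:
1 = 3 − 2
1 = −23 + 8·3
1 = 8·26 − 9·23
1 = −9·49 + 17·26
1 = 17·75 − 26·49
1 = −26·1624 + 563·75
So 75·563 ≡ 1 (mod 1624), hence d = 563.

563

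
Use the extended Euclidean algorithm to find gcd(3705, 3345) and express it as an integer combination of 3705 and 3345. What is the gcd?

Repeated division:
3705 = 1*3345 + 360
3345 = 9*360 + 105
360 = 3*105 + 45
105 = 2*45 + 15
45 = 3*15 + 0
gcd(3705, 3345) = 15.
Express as a combination:
15 = 105 − 2·45
15 = −2·360 + 7·105
15 = 7·3345 − 65·360
15 = −65·3705 + 72·3345
So 15 = (-65)·3705 + (72)·3345.

15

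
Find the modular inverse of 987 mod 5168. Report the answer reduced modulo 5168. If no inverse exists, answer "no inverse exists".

gcd(5168, 987) by repeated division:
5168 = 5×987 + 233
987 = 4×233 + 55
233 = 4×55 + 13
55 = 4×13 + 3
13 = 4×3 + 1
3 = 3×1 + 0
Since gcd(987, 5168) = 1, back-substitute to write 1 as a combination:
1 = 13 − 4·3
1 = −4·55 + 17·13
1 = 17·233 − 72·55
1 = −72·987 + 305·233
1 = 305·5168 − 1597·987
So 987·(-1597) ≡ 1 (mod 5168), and -1597 ≡ 3571 (mod 5168).

3571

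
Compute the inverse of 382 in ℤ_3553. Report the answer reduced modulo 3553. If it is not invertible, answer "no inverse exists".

Apply the Euclidean algorithm to 3553 and 382:
3553 = 9*382 + 115
382 = 3*115 + 37
115 = 3*37 + 4
37 = 9*4 + 1
4 = 4*1 + 0
Since gcd(382, 3553) = 1, back-substitute to write 1 as a combination:
1 = 37 − 9·4
1 = −9·115 + 28·37
1 = 28·382 − 93·115
1 = −93·3553 + 865·382
So 382·865 ≡ 1 (mod 3553).

865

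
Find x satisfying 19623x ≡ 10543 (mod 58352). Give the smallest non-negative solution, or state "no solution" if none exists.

First find gcd(19623, 58352):
58352 = 2×19623 + 19106
19623 = 1×19106 + 517
19106 = 36×517 + 494
517 = 1×494 + 23
494 = 21×23 + 11
23 = 2×11 + 1
11 = 11×1 + 0
gcd = 1, so a unique solution mod 58352 exists.
Back-substitute for the Bézout coefficients:
1 = 23 − 2·11
1 = −2·494 + 43·23
1 = 43·517 − 45·494
1 = −45·19106 + 1663·517
1 = 1663·19623 − 1708·19106
1 = −1708·58352 + 5079·19623
So 19623·(5079) ≡ 1 (mod 58352), giving 19623⁻¹ ≡ 5079.
x ≡ 19623⁻¹·10543 ≡ 5079·10543 ≡ 39113 (mod 58352).

39113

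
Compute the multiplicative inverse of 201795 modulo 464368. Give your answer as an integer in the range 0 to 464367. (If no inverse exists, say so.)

Run Euclid on (464368, 201795):
464368 = 2×201795 + 60778
201795 = 3×60778 + 19461
60778 = 3×19461 + 2395
19461 = 8×2395 + 301
2395 = 7×301 + 288
301 = 1×288 + 13
288 = 22×13 + 2
13 = 6×2 + 1
2 = 2×1 + 0
Since gcd(201795, 464368) = 1, back-substitute to write 1 as a combination:
1 = 13 − 6·2
1 = −6·288 + 133·13
1 = 133·301 − 139·288
1 = −139·2395 + 1106·301
1 = 1106·19461 − 8987·2395
1 = −8987·60778 + 28067·19461
1 = 28067·201795 − 93188·60778
1 = −93188·464368 + 214443·201795
So 201795·214443 ≡ 1 (mod 464368).

214443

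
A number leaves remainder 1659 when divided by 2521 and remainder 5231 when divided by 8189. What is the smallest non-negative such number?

815942

Write x = 1659 + 2521·k. Then 2521·k ≡ 5231 − 1659 ≡ 3572 (mod 8189).
Need 2521⁻¹ mod 8189. Extended Euclid on (8189, 2521):
8189 = 3×2521 + 626
2521 = 4×626 + 17
626 = 36×17 + 14
17 = 1×14 + 3
14 = 4×3 + 2
3 = 1×2 + 1
2 = 2×1 + 0
Back-substitute:
1 = 3 − 2
1 = −14 + 5·3
1 = 5·17 − 6·14
1 = −6·626 + 221·17
1 = 221·2521 − 890·626
1 = −890·8189 + 2891·2521
2521⁻¹ ≡ 2891 (mod 8189), so k ≡ 2891·3572 ≡ 323 (mod 8189).
x = 1659 + 2521·323 = 815942.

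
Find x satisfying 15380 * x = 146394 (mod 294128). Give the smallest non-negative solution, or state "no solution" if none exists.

gcd(15380, 294128):
294128 = 19×15380 + 1908
15380 = 8×1908 + 116
1908 = 16×116 + 52
116 = 2×52 + 12
52 = 4×12 + 4
12 = 3×4 + 0
gcd = 4, but 4 ∤ 146394, so the congruence has no solution.

no solution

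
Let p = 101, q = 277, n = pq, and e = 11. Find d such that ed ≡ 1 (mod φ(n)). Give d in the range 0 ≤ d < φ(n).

25091

φ(n) = (p−1)(q−1) = 100·276 = 27600.
Need d with 11·d ≡ 1 (mod 27600). Apply the extended Euclidean algorithm:
27600 = 2509*11 + 1
11 = 11*1 + 0
Back-substitute:
1 = 27600 − 2509·11
So 11·(-2509) ≡ 1 (mod 27600), hence d ≡ -2509 ≡ 25091 (mod 27600).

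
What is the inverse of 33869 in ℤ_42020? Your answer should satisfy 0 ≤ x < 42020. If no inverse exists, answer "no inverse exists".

no inverse exists

Euclidean algorithm on 42020, 33869:
42020 = 1×33869 + 8151
33869 = 4×8151 + 1265
8151 = 6×1265 + 561
1265 = 2×561 + 143
561 = 3×143 + 132
143 = 1×132 + 11
132 = 12×11 + 0
Since gcd = 11 > 1, 33869 is not a unit mod 42020.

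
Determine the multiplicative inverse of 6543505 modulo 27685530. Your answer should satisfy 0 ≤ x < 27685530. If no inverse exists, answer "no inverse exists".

no inverse exists

Compute gcd(6543505, 27685530):
27685530 = 4*6543505 + 1511510
6543505 = 4*1511510 + 497465
1511510 = 3*497465 + 19115
497465 = 26*19115 + 475
19115 = 40*475 + 115
475 = 4*115 + 15
115 = 7*15 + 10
15 = 1*10 + 5
10 = 2*5 + 0
The gcd is 5, not 1, hence no inverse exists.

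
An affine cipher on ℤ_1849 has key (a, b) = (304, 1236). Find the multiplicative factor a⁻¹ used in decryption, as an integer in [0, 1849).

1405

gcd(1849, 304) by repeated division:
1849 = 6·304 + 25
304 = 12·25 + 4
25 = 6·4 + 1
4 = 4·1 + 0
gcd = 1, so the inverse exists. Back-substitute:
1 = 25 − 6·4
1 = −6·304 + 73·25
1 = 73·1849 − 444·304
So 304·(-444) ≡ 1 (mod 1849), and -444 ≡ 1405 (mod 1849).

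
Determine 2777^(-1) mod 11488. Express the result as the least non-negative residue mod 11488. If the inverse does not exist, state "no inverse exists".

393

Run Euclid on (11488, 2777):
11488 = 4·2777 + 380
2777 = 7·380 + 117
380 = 3·117 + 29
117 = 4·29 + 1
29 = 29·1 + 0
The gcd is 1. Working backward:
1 = 117 − 4·29
1 = −4·380 + 13·117
1 = 13·2777 − 95·380
1 = −95·11488 + 393·2777
So 2777·393 ≡ 1 (mod 11488).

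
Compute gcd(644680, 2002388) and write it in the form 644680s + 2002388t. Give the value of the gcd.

Euclidean algorithm:
2002388 = 3*644680 + 68348
644680 = 9*68348 + 29548
68348 = 2*29548 + 9252
29548 = 3*9252 + 1792
9252 = 5*1792 + 292
1792 = 6*292 + 40
292 = 7*40 + 12
40 = 3*12 + 4
12 = 3*4 + 0
gcd(644680, 2002388) = 4.
Express as a combination:
4 = 40 − 3·12
4 = −3·292 + 22·40
4 = 22·1792 − 135·292
4 = −135·9252 + 697·1792
4 = 697·29548 − 2226·9252
4 = −2226·68348 + 5149·29548
4 = 5149·644680 − 48567·68348
4 = −48567·2002388 + 150850·644680
So 4 = (-48567)·2002388 + (150850)·644680.

4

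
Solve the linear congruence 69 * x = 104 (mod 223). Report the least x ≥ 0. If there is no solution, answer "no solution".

92

First find gcd(69, 223):
223 = 3·69 + 16
69 = 4·16 + 5
16 = 3·5 + 1
5 = 5·1 + 0
gcd = 1, so a unique solution mod 223 exists.
Back-substitute for the Bézout coefficients:
1 = 16 − 3·5
1 = −3·69 + 13·16
1 = 13·223 − 42·69
So 69·(-42) ≡ 1 (mod 223), giving 69⁻¹ ≡ 181.
x ≡ 69⁻¹·104 ≡ 181·104 ≡ 92 (mod 223).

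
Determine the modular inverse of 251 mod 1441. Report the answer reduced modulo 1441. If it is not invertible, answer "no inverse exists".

gcd(1441, 251) by repeated division:
1441 = 5×251 + 186
251 = 1×186 + 65
186 = 2×65 + 56
65 = 1×56 + 9
56 = 6×9 + 2
9 = 4×2 + 1
2 = 2×1 + 0
Since gcd(251, 1441) = 1, back-substitute to write 1 as a combination:
1 = 9 − 4·2
1 = −4·56 + 25·9
1 = 25·65 − 29·56
1 = −29·186 + 83·65
1 = 83·251 − 112·186
1 = −112·1441 + 643·251
So 251·643 ≡ 1 (mod 1441).

643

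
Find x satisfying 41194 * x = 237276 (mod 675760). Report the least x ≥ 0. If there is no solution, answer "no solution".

232734

First find gcd(41194, 675760):
675760 = 16·41194 + 16656
41194 = 2·16656 + 7882
16656 = 2·7882 + 892
7882 = 8·892 + 746
892 = 1·746 + 146
746 = 5·146 + 16
146 = 9·16 + 2
16 = 8·2 + 0
gcd = 2 and 2 | 237276, so solutions exist. Divide through by 2: 20597x ≡ 118638 (mod 337880).
Now find 20597⁻¹ mod 337880:
337880 = 16·20597 + 8328
20597 = 2·8328 + 3941
8328 = 2·3941 + 446
3941 = 8·446 + 373
446 = 1·373 + 73
373 = 5·73 + 8
73 = 9·8 + 1
8 = 8·1 + 0
Back-substitute:
1 = 73 − 9·8
1 = −9·373 + 46·73
1 = 46·446 − 55·373
1 = −55·3941 + 486·446
1 = 486·8328 − 1027·3941
1 = −1027·20597 + 2540·8328
1 = 2540·337880 − 41667·20597
So 20597·(-41667) ≡ 1 (mod 337880), i.e. 20597⁻¹ ≡ 296213.
Then x ≡ 296213·118638 ≡ 232734 (mod 337880); the smallest non-negative solution is x = 232734.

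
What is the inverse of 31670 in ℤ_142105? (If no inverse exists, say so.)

Euclidean algorithm on 142105, 31670:
142105 = 4×31670 + 15425
31670 = 2×15425 + 820
15425 = 18×820 + 665
820 = 1×665 + 155
665 = 4×155 + 45
155 = 3×45 + 20
45 = 2×20 + 5
20 = 4×5 + 0
gcd(31670, 142105) = 5 ≠ 1, so 31670 has no multiplicative inverse modulo 142105.

no inverse exists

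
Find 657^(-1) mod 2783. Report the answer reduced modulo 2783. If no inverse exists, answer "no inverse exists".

Extended Euclidean algorithm:
2783 = 4×657 + 155
657 = 4×155 + 37
155 = 4×37 + 7
37 = 5×7 + 2
7 = 3×2 + 1
2 = 2×1 + 0
The gcd is 1. Working backward:
1 = 7 − 3·2
1 = −3·37 + 16·7
1 = 16·155 − 67·37
1 = −67·657 + 284·155
1 = 284·2783 − 1203·657
So 657·(-1203) ≡ 1 (mod 2783), and -1203 ≡ 1580 (mod 2783).

1580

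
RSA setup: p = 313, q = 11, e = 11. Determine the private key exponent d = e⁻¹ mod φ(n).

851

φ(n) = (p−1)(q−1) = 312·10 = 3120.
Need d with 11·d ≡ 1 (mod 3120). Apply the extended Euclidean algorithm:
3120 = 283*11 + 7
11 = 1*7 + 4
7 = 1*4 + 3
4 = 1*3 + 1
3 = 3*1 + 0
Back-substitute:
1 = 4 − 3
1 = −7 + 2·4
1 = 2·11 − 3·7
1 = −3·3120 + 851·11
So 11·851 ≡ 1 (mod 3120), hence d = 851.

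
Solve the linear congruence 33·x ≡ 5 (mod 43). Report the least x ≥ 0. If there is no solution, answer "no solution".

First find gcd(33, 43):
43 = 1×33 + 10
33 = 3×10 + 3
10 = 3×3 + 1
3 = 3×1 + 0
gcd = 1, so a unique solution mod 43 exists.
Back-substitute for the Bézout coefficients:
1 = 10 − 3·3
1 = −3·33 + 10·10
1 = 10·43 − 13·33
So 33·(-13) ≡ 1 (mod 43), giving 33⁻¹ ≡ 30.
x ≡ 33⁻¹·5 ≡ 30·5 ≡ 21 (mod 43).

21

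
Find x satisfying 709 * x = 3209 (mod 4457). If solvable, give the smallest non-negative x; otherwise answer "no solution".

476

First find gcd(709, 4457):
4457 = 6×709 + 203
709 = 3×203 + 100
203 = 2×100 + 3
100 = 33×3 + 1
3 = 3×1 + 0
gcd = 1, so a unique solution mod 4457 exists.
Back-substitute for the Bézout coefficients:
1 = 100 − 33·3
1 = −33·203 + 67·100
1 = 67·709 − 234·203
1 = −234·4457 + 1471·709
So 709·(1471) ≡ 1 (mod 4457), giving 709⁻¹ ≡ 1471.
x ≡ 709⁻¹·3209 ≡ 1471·3209 ≡ 476 (mod 4457).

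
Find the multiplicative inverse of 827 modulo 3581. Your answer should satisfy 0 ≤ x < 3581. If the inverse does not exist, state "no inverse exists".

Apply the Euclidean algorithm to 3581 and 827:
3581 = 4×827 + 273
827 = 3×273 + 8
273 = 34×8 + 1
8 = 8×1 + 0
The gcd is 1. Working backward:
1 = 273 − 34·8
1 = −34·827 + 103·273
1 = 103·3581 − 446·827
Thus 827·(-446) ≡ 1 (mod 3581); reducing, -446 mod 3581 = 3135.

3135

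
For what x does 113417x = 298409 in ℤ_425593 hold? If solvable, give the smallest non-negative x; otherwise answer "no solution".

First find gcd(113417, 425593):
425593 = 3×113417 + 85342
113417 = 1×85342 + 28075
85342 = 3×28075 + 1117
28075 = 25×1117 + 150
1117 = 7×150 + 67
150 = 2×67 + 16
67 = 4×16 + 3
16 = 5×3 + 1
3 = 3×1 + 0
gcd = 1, so a unique solution mod 425593 exists.
Back-substitute for the Bézout coefficients:
1 = 16 − 5·3
1 = −5·67 + 21·16
1 = 21·150 − 47·67
1 = −47·1117 + 350·150
1 = 350·28075 − 8797·1117
1 = −8797·85342 + 26741·28075
1 = 26741·113417 − 35538·85342
1 = −35538·425593 + 133355·113417
So 113417·(133355) ≡ 1 (mod 425593), giving 113417⁻¹ ≡ 133355.
x ≡ 113417⁻¹·298409 ≡ 133355·298409 ≡ 109916 (mod 425593).

109916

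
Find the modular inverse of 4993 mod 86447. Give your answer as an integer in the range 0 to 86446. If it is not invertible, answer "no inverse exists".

27546

Run Euclid on (86447, 4993):
86447 = 17*4993 + 1566
4993 = 3*1566 + 295
1566 = 5*295 + 91
295 = 3*91 + 22
91 = 4*22 + 3
22 = 7*3 + 1
3 = 3*1 + 0
gcd = 1, so the inverse exists. Back-substitute:
1 = 22 − 7·3
1 = −7·91 + 29·22
1 = 29·295 − 94·91
1 = −94·1566 + 499·295
1 = 499·4993 − 1591·1566
1 = −1591·86447 + 27546·4993
So 4993·27546 ≡ 1 (mod 86447).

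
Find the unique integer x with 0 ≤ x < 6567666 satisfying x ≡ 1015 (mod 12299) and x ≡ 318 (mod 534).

Write x = 1015 + 12299·k. Then 12299·k ≡ 318 − 1015 ≡ 371 (mod 534).
Need 12299⁻¹ mod 534. Extended Euclid on (534, 17):
534 = 31·17 + 7
17 = 2·7 + 3
7 = 2·3 + 1
3 = 3·1 + 0
Back-substitute:
1 = 7 − 2·3
1 = −2·17 + 5·7
1 = 5·534 − 157·17
12299⁻¹ ≡ 377 (mod 534), so k ≡ 377·371 ≡ 493 (mod 534).
x = 1015 + 12299·493 = 6064422.

6064422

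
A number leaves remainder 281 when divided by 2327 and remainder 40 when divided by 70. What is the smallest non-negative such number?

Write x = 281 + 2327·k. Then 2327·k ≡ 40 − 281 ≡ 39 (mod 70).
Need 2327⁻¹ mod 70. Extended Euclid on (70, 17):
70 = 4×17 + 2
17 = 8×2 + 1
2 = 2×1 + 0
Back-substitute:
1 = 17 − 8·2
1 = −8·70 + 33·17
2327⁻¹ ≡ 33 (mod 70), so k ≡ 33·39 ≡ 27 (mod 70).
x = 281 + 2327·27 = 63110.

63110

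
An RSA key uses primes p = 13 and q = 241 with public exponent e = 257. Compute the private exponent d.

φ(n) = (p−1)(q−1) = 12·240 = 2880.
Need d with 257·d ≡ 1 (mod 2880). Apply the extended Euclidean algorithm:
2880 = 11×257 + 53
257 = 4×53 + 45
53 = 1×45 + 8
45 = 5×8 + 5
8 = 1×5 + 3
5 = 1×3 + 2
3 = 1×2 + 1
2 = 2×1 + 0
Back-substitute:
1 = 3 − 2
1 = −5 + 2·3
1 = 2·8 − 3·5
1 = −3·45 + 17·8
1 = 17·53 − 20·45
1 = −20·257 + 97·53
1 = 97·2880 − 1087·257
So 257·(-1087) ≡ 1 (mod 2880), hence d ≡ -1087 ≡ 1793 (mod 2880).

1793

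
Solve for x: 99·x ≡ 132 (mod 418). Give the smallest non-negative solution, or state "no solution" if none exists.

14

First find gcd(99, 418):
418 = 4*99 + 22
99 = 4*22 + 11
22 = 2*11 + 0
gcd = 11 and 11 | 132, so solutions exist. Divide through by 11: 9x ≡ 12 (mod 38).
Now find 9⁻¹ mod 38:
38 = 4×9 + 2
9 = 4×2 + 1
2 = 2×1 + 0
Back-substitute:
1 = 9 − 4·2
1 = −4·38 + 17·9
So 9⁻¹ ≡ 17 (mod 38).
Then x ≡ 17·12 ≡ 14 (mod 38); the smallest non-negative solution is x = 14.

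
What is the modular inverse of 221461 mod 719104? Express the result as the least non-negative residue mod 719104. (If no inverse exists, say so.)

gcd(719104, 221461) by repeated division:
719104 = 3·221461 + 54721
221461 = 4·54721 + 2577
54721 = 21·2577 + 604
2577 = 4·604 + 161
604 = 3·161 + 121
161 = 1·121 + 40
121 = 3·40 + 1
40 = 40·1 + 0
Since gcd(221461, 719104) = 1, back-substitute to write 1 as a combination:
1 = 121 − 3·40
1 = −3·161 + 4·121
1 = 4·604 − 15·161
1 = −15·2577 + 64·604
1 = 64·54721 − 1359·2577
1 = −1359·221461 + 5500·54721
1 = 5500·719104 − 17859·221461
So 221461·(-17859) ≡ 1 (mod 719104), and -17859 ≡ 701245 (mod 719104).

701245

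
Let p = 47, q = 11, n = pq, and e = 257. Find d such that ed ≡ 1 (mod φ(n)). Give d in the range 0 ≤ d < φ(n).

φ(n) = (p−1)(q−1) = 46·10 = 460.
Need d with 257·d ≡ 1 (mod 460). Apply the extended Euclidean algorithm:
460 = 1×257 + 203
257 = 1×203 + 54
203 = 3×54 + 41
54 = 1×41 + 13
41 = 3×13 + 2
13 = 6×2 + 1
2 = 2×1 + 0
Back-substitute:
1 = 13 − 6·2
1 = −6·41 + 19·13
1 = 19·54 − 25·41
1 = −25·203 + 94·54
1 = 94·257 − 119·203
1 = −119·460 + 213·257
So 257·213 ≡ 1 (mod 460), hence d = 213.

213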